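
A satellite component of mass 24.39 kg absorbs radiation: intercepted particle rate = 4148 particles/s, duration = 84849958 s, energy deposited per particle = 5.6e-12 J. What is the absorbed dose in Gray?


Total energy deposited = rate * time * E_per
  = 4148 * 84849958 * 5.6e-12 = 1.9710 J
Dose = E_total / mass = 1.9710 / 24.39
Dose = 0.08081028 Gy

0.0808 Gy


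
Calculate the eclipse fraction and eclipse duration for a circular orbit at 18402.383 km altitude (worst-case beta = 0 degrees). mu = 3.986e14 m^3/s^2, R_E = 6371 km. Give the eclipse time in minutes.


r = 24773.3830 km
T = 646.7522 min
Eclipse fraction = arcsin(R_E/r)/pi = arcsin(6371.0000/24773.3830)/pi
= arcsin(0.2571712)/pi = 0.08279042
Eclipse duration = 0.08279042 * 646.7522 = 53.5449 min

53.5449 minutes


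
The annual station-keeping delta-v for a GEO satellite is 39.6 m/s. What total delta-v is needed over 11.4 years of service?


dV = rate * years = 39.6 * 11.4
dV = 451.4400 m/s

451.4400 m/s


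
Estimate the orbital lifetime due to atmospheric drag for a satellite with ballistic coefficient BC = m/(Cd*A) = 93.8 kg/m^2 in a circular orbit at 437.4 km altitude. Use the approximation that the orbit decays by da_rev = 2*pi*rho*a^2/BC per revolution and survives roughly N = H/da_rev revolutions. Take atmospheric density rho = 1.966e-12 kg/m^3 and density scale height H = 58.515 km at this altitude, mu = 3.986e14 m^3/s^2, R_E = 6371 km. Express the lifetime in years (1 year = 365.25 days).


a = R_E + alt = 6808.4000 km = 6.8084e+06 m
da_rev = 2*pi*rho*a^2/BC = 2*pi*1.966e-12*(6.8084e+06)^2/93.8 = 6.104508 m per revolution
N = H/da_rev = 58515.0000 m / 6.104508 m = 9585.5390 revolutions
P = 2*pi*sqrt(a^3/mu) = 5590.8626 s
lifetime = N*P = 9585.5390 * 5590.8626 = 5.3591431e+07 s = 620.2712 days
years = 620.2712 / 365.25 = 1.6982 years

1.6982 years


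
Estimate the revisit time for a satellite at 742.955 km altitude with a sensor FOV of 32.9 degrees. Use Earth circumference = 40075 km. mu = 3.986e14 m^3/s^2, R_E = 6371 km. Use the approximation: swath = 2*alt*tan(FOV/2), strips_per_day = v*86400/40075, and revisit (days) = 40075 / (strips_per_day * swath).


swath = 2*742.955*tan(0.2871067) = 438.7365 km
v = sqrt(mu/r) = 7485.3669 m/s = 7.4854 km/s
strips/day = v*86400/40075 = 7.4854*86400/40075 = 16.1381
coverage/day = strips * swath = 16.1381 * 438.7365 = 7080.3879 km
revisit = 40075 / 7080.3879 = 5.6600 days

5.6600 days


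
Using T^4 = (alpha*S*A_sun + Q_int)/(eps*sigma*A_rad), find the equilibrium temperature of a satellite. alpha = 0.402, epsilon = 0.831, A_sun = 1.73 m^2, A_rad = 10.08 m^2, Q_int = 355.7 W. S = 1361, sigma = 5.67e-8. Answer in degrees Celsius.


Numerator = alpha*S*A_sun + Q_int = 0.402*1361*1.73 + 355.7 = 1302.2211 W
Denominator = eps*sigma*A_rad = 0.831*5.67e-8*10.08 = 4.7494642e-07 W/K^4
T^4 = 2.7418273e+09 K^4
T = 228.8285 K = -44.3215 C

-44.3215 degrees Celsius


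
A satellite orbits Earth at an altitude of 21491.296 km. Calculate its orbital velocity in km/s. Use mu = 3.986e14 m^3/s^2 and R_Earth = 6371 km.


r = R_E + alt = 6371.0 + 21491.296 = 27862.2960 km = 2.7862296e+07 m
v = sqrt(mu/r) = sqrt(3.986e14 / 2.7862296e+07) = 3782.3368 m/s = 3.7823 km/s

3.7823 km/s


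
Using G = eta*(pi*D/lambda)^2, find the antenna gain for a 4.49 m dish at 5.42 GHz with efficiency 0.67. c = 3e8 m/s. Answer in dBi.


lambda = c/f = 3e8 / 5.42e+09 = 0.05535055 m
G = eta*(pi*D/lambda)^2 = 0.67*(pi*4.49/0.05535055)^2
G = 43513.4275 (linear)
G = 10*log10(43513.4275) = 46.3862 dBi

46.3862 dBi


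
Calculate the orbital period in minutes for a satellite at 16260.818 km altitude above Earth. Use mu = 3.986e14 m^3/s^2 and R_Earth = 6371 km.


r = 22631.8180 km = 2.2631818e+07 m
T = 2*pi*sqrt(r^3/mu) = 2*pi*sqrt(1.1591999e+22 / 3.986e14)
T = 33883.6654 s = 564.7278 min

564.7278 minutes


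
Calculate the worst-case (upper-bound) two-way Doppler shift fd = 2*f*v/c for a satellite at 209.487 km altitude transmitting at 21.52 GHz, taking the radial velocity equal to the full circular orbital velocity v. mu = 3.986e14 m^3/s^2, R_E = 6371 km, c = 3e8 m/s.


r = 6.580487e+06 m
v = sqrt(mu/r) = 7782.8674 m/s (worst-case radial velocity)
f = 21.52 GHz = 2.152e+10 Hz
fd = 2*f*v/c = 2*2.152e+10*7782.8674/3.0e+08
fd = 1.116582e+06 Hz

1.1166e+06 Hz


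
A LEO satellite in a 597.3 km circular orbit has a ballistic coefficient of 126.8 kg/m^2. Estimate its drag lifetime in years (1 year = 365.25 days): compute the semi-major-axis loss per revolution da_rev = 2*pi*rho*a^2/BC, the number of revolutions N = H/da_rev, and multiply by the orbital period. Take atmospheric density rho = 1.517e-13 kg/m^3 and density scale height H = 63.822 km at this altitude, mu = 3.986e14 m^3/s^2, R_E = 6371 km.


a = R_E + alt = 6968.3000 km = 6.9683e+06 m
da_rev = 2*pi*rho*a^2/BC = 2*pi*1.517e-13*(6.9683e+06)^2/126.8 = 0.365005892 m per revolution
N = H/da_rev = 63822.0000 m / 0.365005892 m = 174851.9720 revolutions
P = 2*pi*sqrt(a^3/mu) = 5788.9724 s
lifetime = N*P = 174851.9720 * 5788.9724 = 1.0122132e+09 s = 11715.4311 days
years = 11715.4311 / 365.25 = 32.0751 years

32.0751 years


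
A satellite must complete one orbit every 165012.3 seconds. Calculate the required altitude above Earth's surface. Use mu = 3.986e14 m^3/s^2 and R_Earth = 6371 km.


T = 165012.3 s
r = (mu*T^2/(4*pi^2))^(1/3) = (3.986e14 * 165012.3^2 / (4*pi^2))^(1/3)
r = 6.5023458e+07 m = 65023.4584 km
alt = r - R_E = 65023.4584 - 6371 = 58652.4584 km

58652.4584 km


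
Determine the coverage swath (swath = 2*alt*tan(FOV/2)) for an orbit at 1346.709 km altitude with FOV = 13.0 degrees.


FOV = 13.0 deg = 0.2268928 rad
swath = 2 * alt * tan(FOV/2) = 2 * 1346.709 * tan(0.1134464)
swath = 2 * 1346.709 * 0.1139356
swath = 306.8762 km

306.8762 km


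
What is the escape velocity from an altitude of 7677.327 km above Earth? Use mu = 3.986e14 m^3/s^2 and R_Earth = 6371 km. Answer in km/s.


r = 6371.0 + 7677.327 = 14048.3270 km = 1.4048327e+07 m
v_esc = sqrt(2*mu/r) = sqrt(2*3.986e14 / 1.4048327e+07)
v_esc = 7533.0585 m/s = 7.5331 km/s

7.5331 km/s


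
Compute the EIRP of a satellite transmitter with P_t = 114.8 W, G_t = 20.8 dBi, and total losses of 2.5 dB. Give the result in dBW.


Pt = 114.8 W = 20.5994 dBW
EIRP = Pt_dBW + Gt - losses = 20.5994 + 20.8 - 2.5 = 38.8994 dBW

38.8994 dBW


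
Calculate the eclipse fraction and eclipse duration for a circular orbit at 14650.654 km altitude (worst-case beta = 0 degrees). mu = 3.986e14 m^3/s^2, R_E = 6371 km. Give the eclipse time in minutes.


r = 21021.6540 km
T = 505.5456 min
Eclipse fraction = arcsin(R_E/r)/pi = arcsin(6371.0000/21021.6540)/pi
= arcsin(0.3030684)/pi = 0.09801108
Eclipse duration = 0.09801108 * 505.5456 = 49.5491 min

49.5491 minutes


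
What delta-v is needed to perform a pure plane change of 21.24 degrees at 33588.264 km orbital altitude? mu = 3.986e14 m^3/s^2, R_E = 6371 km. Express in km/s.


r = 39959.2640 km = 3.9959264e+07 m
V = sqrt(mu/r) = 3158.3475 m/s
di = 21.24 deg = 0.3707079 rad
dV = 2*V*sin(di/2) = 2*3158.3475*sin(0.185354)
dV = 1164.1318 m/s = 1.1641 km/s

1.1641 km/s


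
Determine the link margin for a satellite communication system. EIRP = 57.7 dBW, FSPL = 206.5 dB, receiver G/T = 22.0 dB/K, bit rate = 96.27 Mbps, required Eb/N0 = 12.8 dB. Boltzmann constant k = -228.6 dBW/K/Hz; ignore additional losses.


C/N0 = EIRP - FSPL + G/T - k = 57.7 - 206.5 + 22.0 - (-228.6)
C/N0 = 101.8000 dB-Hz
R_b = 96.27 Mbps = 9.627e+07 bps -> 10*log10(R_b) = 79.8349 dB-Hz
Eb/N0 = C/N0 - 10*log10(R_b) = 101.8000 - 79.8349 = 21.9651 dB
Margin = Eb/N0 - Eb/N0_req = 21.9651 - 12.8 = 9.1651 dB (link closes)

9.1651 dB


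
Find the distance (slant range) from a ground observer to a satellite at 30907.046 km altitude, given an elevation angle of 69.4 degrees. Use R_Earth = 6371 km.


h = 30907.046 km, el = 69.4 deg
d = -R_E*sin(el) + sqrt((R_E*sin(el))^2 + 2*R_E*h + h^2)
d = -6371.0000*sin(1.2113) + sqrt((6371.0000*0.9360595)^2 + 2*6371.0000*30907.046 + 30907.046^2)
d = 31246.9548 km

31246.9548 km


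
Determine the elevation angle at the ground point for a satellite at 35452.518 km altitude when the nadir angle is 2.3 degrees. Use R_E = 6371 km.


r = R_E + alt = 41823.5180 km
Law of sines in the satellite / Earth-center / ground-point triangle:
  sin(nadir)/R_E = sin(90 + el)/r  =>  cos(el) = (r/R_E)*sin(nadir)
cos(el) = (41823.5180 / 6371.0000) * sin(2.3 deg) = 0.263452
el = arccos(0.263452) = 74.7250 deg
(Earth-central angle = 90 - nadir - el = 12.9750 deg)

74.7250 degrees


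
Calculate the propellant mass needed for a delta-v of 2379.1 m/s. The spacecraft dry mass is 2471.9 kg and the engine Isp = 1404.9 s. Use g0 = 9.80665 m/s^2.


ve = Isp * g0 = 1404.9 * 9.80665 = 13777.362585 m/s
mass ratio = exp(dv/ve) = exp(2379.1/13777.362585) = 1.18848789
m_prop = m_dry * (mr - 1) = 2471.9 * (1.18848789 - 1)
m_prop = 465.9232 kg

465.9232 kg


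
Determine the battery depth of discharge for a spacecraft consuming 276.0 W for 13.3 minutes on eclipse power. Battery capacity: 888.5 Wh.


E_used = P * t / 60 = 276.0 * 13.3 / 60 = 61.1800 Wh
DOD = E_used / E_total * 100 = 61.1800 / 888.5 * 100
DOD = 6.8858 %

6.8858 %


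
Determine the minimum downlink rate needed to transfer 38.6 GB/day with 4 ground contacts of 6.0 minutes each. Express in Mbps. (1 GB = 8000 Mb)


total contact time = 4 * 6.0 * 60 = 1440.0000 s
data = 38.6 GB = 308800.0000 Mb
rate = 308800.0000 / 1440.0000 = 214.4444 Mbps

214.4444 Mbps


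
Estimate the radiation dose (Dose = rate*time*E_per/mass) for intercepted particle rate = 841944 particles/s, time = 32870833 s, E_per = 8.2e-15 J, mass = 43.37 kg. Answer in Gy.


Total energy deposited = rate * time * E_per
  = 841944 * 32870833 * 8.2e-15 = 0.2269383 J
Dose = E_total / mass = 0.2269383 / 43.37
Dose = 0.00523261 Gy

0.0052 Gy


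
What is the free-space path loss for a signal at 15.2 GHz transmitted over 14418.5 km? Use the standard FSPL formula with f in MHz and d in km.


f = 15.2 GHz = 15200.0000 MHz
d = 14418.5 km
FSPL = 32.44 + 20*log10(15200.0000) + 20*log10(14418.5)
FSPL = 32.44 + 83.6369 + 83.1784
FSPL = 199.2553 dB

199.2553 dB


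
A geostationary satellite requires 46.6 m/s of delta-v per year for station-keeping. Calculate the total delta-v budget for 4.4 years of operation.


dV = rate * years = 46.6 * 4.4
dV = 205.0400 m/s

205.0400 m/s


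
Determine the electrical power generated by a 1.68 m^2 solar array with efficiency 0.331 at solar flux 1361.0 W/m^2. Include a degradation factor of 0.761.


P = area * eta * S * degradation
P = 1.68 * 0.331 * 1361.0 * 0.761
P = 575.9437 W

575.9437 W


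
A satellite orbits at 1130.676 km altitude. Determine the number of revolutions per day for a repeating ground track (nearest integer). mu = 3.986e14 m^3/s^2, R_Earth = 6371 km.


r = 7.501676e+06 m
T = 2*pi*sqrt(r^3/mu) = 6466.1932 s = 107.7699 min
revs/day = 1440 / 107.7699 = 13.3618
Rounded: 13 revolutions per day

13 revolutions per day


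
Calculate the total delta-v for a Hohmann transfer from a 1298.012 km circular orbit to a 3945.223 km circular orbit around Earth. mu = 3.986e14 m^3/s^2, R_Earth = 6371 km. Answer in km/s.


r1 = 7669.0120 km = 7.669012e+06 m
r2 = 10316.2230 km = 1.0316223e+07 m
dv1 = sqrt(mu/r1)*(sqrt(2*r2/(r1+r2)) - 1) = 512.3620 m/s
dv2 = sqrt(mu/r2)*(1 - sqrt(2*r1/(r1+r2))) = 475.6565 m/s
total dv = |dv1| + |dv2| = 512.3620 + 475.6565 = 988.0185 m/s = 0.9880185 km/s

0.9880 km/s


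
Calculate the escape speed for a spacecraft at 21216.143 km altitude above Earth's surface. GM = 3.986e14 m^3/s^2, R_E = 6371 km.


r = 6371.0 + 21216.143 = 27587.1430 km = 2.7587143e+07 m
v_esc = sqrt(2*mu/r) = sqrt(2*3.986e14 / 2.7587143e+07)
v_esc = 5375.6413 m/s = 5.3756 km/s

5.3756 km/s


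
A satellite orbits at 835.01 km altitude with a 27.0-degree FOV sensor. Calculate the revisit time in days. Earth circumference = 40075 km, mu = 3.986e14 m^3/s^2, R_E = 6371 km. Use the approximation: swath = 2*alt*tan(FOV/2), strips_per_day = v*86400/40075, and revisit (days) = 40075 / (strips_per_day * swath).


swath = 2*835.01*tan(0.2356194) = 400.9363 km
v = sqrt(mu/r) = 7437.4013 m/s = 7.4374 km/s
strips/day = v*86400/40075 = 7.4374*86400/40075 = 16.0347
coverage/day = strips * swath = 16.0347 * 400.9363 = 6428.9025 km
revisit = 40075 / 6428.9025 = 6.2336 days

6.2336 days


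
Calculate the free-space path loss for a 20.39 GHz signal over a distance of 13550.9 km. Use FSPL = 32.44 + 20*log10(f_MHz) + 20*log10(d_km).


f = 20.39 GHz = 20390.0000 MHz
d = 13550.9 km
FSPL = 32.44 + 20*log10(20390.0000) + 20*log10(13550.9)
FSPL = 32.44 + 86.1883 + 82.6394
FSPL = 201.2677 dB

201.2677 dB


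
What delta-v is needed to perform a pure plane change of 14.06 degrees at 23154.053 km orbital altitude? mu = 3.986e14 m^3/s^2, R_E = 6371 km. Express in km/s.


r = 29525.0530 km = 2.9525053e+07 m
V = sqrt(mu/r) = 3674.2889 m/s
di = 14.06 deg = 0.2453933 rad
dV = 2*V*sin(di/2) = 2*3674.2889*sin(0.1226966)
dV = 899.3853 m/s = 0.8993853 km/s

0.8994 km/s


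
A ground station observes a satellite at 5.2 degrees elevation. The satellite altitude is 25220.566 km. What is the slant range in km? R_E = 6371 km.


h = 25220.566 km, el = 5.2 deg
d = -R_E*sin(el) + sqrt((R_E*sin(el))^2 + 2*R_E*h + h^2)
d = -6371.0000*sin(0.09075712) + sqrt((6371.0000*0.09063258)^2 + 2*6371.0000*25220.566 + 25220.566^2)
d = 30370.4524 km

30370.4524 km


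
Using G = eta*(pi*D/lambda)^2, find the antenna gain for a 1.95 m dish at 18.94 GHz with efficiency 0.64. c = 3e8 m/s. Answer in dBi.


lambda = c/f = 3e8 / 1.894e+10 = 0.01583949 m
G = eta*(pi*D/lambda)^2 = 0.64*(pi*1.95/0.01583949)^2
G = 95734.0390 (linear)
G = 10*log10(95734.0390) = 49.8107 dBi

49.8107 dBi


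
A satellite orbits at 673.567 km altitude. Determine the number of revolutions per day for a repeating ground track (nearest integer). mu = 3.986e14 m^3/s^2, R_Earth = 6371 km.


r = 7.044567e+06 m
T = 2*pi*sqrt(r^3/mu) = 5884.2712 s = 98.0712 min
revs/day = 1440 / 98.0712 = 14.6832
Rounded: 15 revolutions per day

15 revolutions per day


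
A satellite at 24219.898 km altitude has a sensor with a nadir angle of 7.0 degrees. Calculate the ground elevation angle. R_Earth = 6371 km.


r = R_E + alt = 30590.8980 km
Law of sines in the satellite / Earth-center / ground-point triangle:
  sin(nadir)/R_E = sin(90 + el)/r  =>  cos(el) = (r/R_E)*sin(nadir)
cos(el) = (30590.8980 / 6371.0000) * sin(7.0 deg) = 0.585166
el = arccos(0.585166) = 54.1853 deg
(Earth-central angle = 90 - nadir - el = 28.8147 deg)

54.1853 degrees


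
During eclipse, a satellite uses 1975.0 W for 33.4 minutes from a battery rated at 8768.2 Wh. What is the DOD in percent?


E_used = P * t / 60 = 1975.0 * 33.4 / 60 = 1099.4167 Wh
DOD = E_used / E_total * 100 = 1099.4167 / 8768.2 * 100
DOD = 12.5387 %

12.5387 %


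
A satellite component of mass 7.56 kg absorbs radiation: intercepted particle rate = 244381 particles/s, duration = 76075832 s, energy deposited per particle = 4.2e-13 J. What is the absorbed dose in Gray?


Total energy deposited = rate * time * E_per
  = 244381 * 76075832 * 4.2e-13 = 7.8084 J
Dose = E_total / mass = 7.8084 / 7.56
Dose = 1.0329 Gy

1.0329 Gy


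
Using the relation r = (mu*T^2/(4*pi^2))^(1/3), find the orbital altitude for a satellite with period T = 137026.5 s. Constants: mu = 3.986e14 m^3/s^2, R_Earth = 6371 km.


T = 137026.5 s
r = (mu*T^2/(4*pi^2))^(1/3) = (3.986e14 * 137026.5^2 / (4*pi^2))^(1/3)
r = 5.7446322e+07 m = 57446.3221 km
alt = r - R_E = 57446.3221 - 6371 = 51075.3221 km

51075.3221 km


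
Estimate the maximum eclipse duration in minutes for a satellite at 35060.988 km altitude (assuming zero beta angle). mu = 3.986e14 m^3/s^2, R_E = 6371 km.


r = 41431.9880 km
T = 1398.8258 min
Eclipse fraction = arcsin(R_E/r)/pi = arcsin(6371.0000/41431.9880)/pi
= arcsin(0.1537701)/pi = 0.04914151
Eclipse duration = 0.04914151 * 1398.8258 = 68.7404 min

68.7404 minutes


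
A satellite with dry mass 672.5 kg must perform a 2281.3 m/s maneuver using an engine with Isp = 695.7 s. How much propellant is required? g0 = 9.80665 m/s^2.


ve = Isp * g0 = 695.7 * 9.80665 = 6822.486405 m/s
mass ratio = exp(dv/ve) = exp(2281.3/6822.486405) = 1.39707332
m_prop = m_dry * (mr - 1) = 672.5 * (1.39707332 - 1)
m_prop = 267.0318 kg

267.0318 kg


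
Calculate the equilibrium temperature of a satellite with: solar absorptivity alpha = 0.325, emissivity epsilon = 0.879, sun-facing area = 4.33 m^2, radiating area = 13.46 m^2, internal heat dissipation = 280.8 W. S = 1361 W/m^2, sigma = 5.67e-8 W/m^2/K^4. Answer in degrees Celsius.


Numerator = alpha*S*A_sun + Q_int = 0.325*1361*4.33 + 280.8 = 2196.0673 W
Denominator = eps*sigma*A_rad = 0.879*5.67e-8*13.46 = 6.7083698e-07 W/K^4
T^4 = 3.2736228e+09 K^4
T = 239.1978 K = -33.9522 C

-33.9522 degrees Celsius


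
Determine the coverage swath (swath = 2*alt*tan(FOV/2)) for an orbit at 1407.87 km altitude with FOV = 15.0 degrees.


FOV = 15.0 deg = 0.2617994 rad
swath = 2 * alt * tan(FOV/2) = 2 * 1407.87 * tan(0.1308997)
swath = 2 * 1407.87 * 0.1316525
swath = 370.6992 km

370.6992 km


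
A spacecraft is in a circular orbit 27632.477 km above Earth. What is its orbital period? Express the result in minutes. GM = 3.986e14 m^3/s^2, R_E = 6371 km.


r = 34003.4770 km = 3.4003477e+07 m
T = 2*pi*sqrt(r^3/mu) = 2*pi*sqrt(3.9316059e+22 / 3.986e14)
T = 62401.6701 s = 1040.0278 min

1040.0278 minutes


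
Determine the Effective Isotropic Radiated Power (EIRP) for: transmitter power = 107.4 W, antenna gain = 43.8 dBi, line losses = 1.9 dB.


Pt = 107.4 W = 20.3100 dBW
EIRP = Pt_dBW + Gt - losses = 20.3100 + 43.8 - 1.9 = 62.2100 dBW

62.2100 dBW


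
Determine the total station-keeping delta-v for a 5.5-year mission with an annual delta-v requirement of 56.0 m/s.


dV = rate * years = 56.0 * 5.5
dV = 308.0000 m/s

308.0000 m/s


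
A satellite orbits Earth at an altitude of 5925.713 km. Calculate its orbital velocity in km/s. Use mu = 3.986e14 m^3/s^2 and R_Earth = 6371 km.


r = R_E + alt = 6371.0 + 5925.713 = 12296.7130 km = 1.2296713e+07 m
v = sqrt(mu/r) = sqrt(3.986e14 / 1.2296713e+07) = 5693.4319 m/s = 5.6934 km/s

5.6934 km/s


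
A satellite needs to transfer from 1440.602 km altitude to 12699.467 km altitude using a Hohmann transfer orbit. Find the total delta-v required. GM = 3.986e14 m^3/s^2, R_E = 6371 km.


r1 = 7811.6020 km = 7.811602e+06 m
r2 = 19070.4670 km = 1.9070467e+07 m
dv1 = sqrt(mu/r1)*(sqrt(2*r2/(r1+r2)) - 1) = 1365.3990 m/s
dv2 = sqrt(mu/r2)*(1 - sqrt(2*r1/(r1+r2))) = 1086.4958 m/s
total dv = |dv1| + |dv2| = 1365.3990 + 1086.4958 = 2451.8947 m/s = 2.4519 km/s

2.4519 km/s


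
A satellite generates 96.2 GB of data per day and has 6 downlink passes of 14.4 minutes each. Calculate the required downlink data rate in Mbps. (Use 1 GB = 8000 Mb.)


total contact time = 6 * 14.4 * 60 = 5184.0000 s
data = 96.2 GB = 769600.0000 Mb
rate = 769600.0000 / 5184.0000 = 148.4568 Mbps

148.4568 Mbps


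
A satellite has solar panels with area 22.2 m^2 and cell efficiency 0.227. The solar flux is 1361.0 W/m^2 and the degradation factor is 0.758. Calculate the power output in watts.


P = area * eta * S * degradation
P = 22.2 * 0.227 * 1361.0 * 0.758
P = 5198.8365 W

5198.8365 W


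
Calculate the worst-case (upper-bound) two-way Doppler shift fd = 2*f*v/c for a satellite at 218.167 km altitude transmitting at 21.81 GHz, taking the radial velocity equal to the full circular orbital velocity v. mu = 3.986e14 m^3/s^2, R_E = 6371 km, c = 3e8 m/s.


r = 6.589167e+06 m
v = sqrt(mu/r) = 7777.7394 m/s (worst-case radial velocity)
f = 21.81 GHz = 2.181e+10 Hz
fd = 2*f*v/c = 2*2.181e+10*7777.7394/3.0e+08
fd = 1.1308833e+06 Hz

1.1309e+06 Hz


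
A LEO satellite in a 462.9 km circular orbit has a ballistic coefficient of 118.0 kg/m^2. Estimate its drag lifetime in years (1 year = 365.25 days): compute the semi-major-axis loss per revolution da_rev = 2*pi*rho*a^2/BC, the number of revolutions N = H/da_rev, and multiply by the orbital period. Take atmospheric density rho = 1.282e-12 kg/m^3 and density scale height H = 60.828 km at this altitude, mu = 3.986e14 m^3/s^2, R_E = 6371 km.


a = R_E + alt = 6833.9000 km = 6.8339e+06 m
da_rev = 2*pi*rho*a^2/BC = 2*pi*1.282e-12*(6.8339e+06)^2/118.0 = 3.188035 m per revolution
N = H/da_rev = 60828.0000 m / 3.188035 m = 19080.0897 revolutions
P = 2*pi*sqrt(a^3/mu) = 5622.3017 s
lifetime = N*P = 19080.0897 * 5622.3017 = 1.0727402e+08 s = 1241.5975 days
years = 1241.5975 / 365.25 = 3.3993 years

3.3993 years


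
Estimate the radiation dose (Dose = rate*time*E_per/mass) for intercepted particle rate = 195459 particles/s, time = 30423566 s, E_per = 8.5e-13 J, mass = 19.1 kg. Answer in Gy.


Total energy deposited = rate * time * E_per
  = 195459 * 30423566 * 8.5e-13 = 5.0546 J
Dose = E_total / mass = 5.0546 / 19.1
Dose = 0.2646375 Gy

0.2646 Gy


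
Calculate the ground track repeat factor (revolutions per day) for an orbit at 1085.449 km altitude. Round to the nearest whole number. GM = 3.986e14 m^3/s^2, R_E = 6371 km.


r = 7.456449e+06 m
T = 2*pi*sqrt(r^3/mu) = 6407.8052 s = 106.7968 min
revs/day = 1440 / 106.7968 = 13.4836
Rounded: 13 revolutions per day

13 revolutions per day


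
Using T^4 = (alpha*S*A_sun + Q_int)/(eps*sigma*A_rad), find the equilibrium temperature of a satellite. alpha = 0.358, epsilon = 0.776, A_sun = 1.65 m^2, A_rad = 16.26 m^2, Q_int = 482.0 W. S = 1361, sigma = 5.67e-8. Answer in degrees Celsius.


Numerator = alpha*S*A_sun + Q_int = 0.358*1361*1.65 + 482.0 = 1285.9427 W
Denominator = eps*sigma*A_rad = 0.776*5.67e-8*16.26 = 7.1542699e-07 W/K^4
T^4 = 1.7974478e+09 K^4
T = 205.9037 K = -67.2463 C

-67.2463 degrees Celsius


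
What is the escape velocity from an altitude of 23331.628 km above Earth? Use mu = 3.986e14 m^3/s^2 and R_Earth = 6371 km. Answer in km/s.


r = 6371.0 + 23331.628 = 29702.6280 km = 2.9702628e+07 m
v_esc = sqrt(2*mu/r) = sqrt(2*3.986e14 / 2.9702628e+07)
v_esc = 5180.6733 m/s = 5.1807 km/s

5.1807 km/s


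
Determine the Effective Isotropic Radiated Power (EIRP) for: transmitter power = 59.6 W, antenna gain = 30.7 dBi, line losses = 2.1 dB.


Pt = 59.6 W = 17.7525 dBW
EIRP = Pt_dBW + Gt - losses = 17.7525 + 30.7 - 2.1 = 46.3525 dBW

46.3525 dBW


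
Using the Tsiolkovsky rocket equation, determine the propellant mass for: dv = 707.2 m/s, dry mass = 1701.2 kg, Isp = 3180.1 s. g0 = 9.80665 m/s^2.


ve = Isp * g0 = 3180.1 * 9.80665 = 31186.127665 m/s
mass ratio = exp(dv/ve) = exp(707.2/31186.127665) = 1.02293582
m_prop = m_dry * (mr - 1) = 1701.2 * (1.02293582 - 1)
m_prop = 39.0184 kg

39.0184 kg


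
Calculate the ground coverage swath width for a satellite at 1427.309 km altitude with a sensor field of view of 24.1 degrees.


FOV = 24.1 deg = 0.4206243 rad
swath = 2 * alt * tan(FOV/2) = 2 * 1427.309 * tan(0.2103122)
swath = 2 * 1427.309 * 0.2134688
swath = 609.3719 km

609.3719 km


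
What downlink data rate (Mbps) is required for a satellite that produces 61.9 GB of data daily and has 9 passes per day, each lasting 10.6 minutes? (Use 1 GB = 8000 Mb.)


total contact time = 9 * 10.6 * 60 = 5724.0000 s
data = 61.9 GB = 495200.0000 Mb
rate = 495200.0000 / 5724.0000 = 86.5129 Mbps

86.5129 Mbps


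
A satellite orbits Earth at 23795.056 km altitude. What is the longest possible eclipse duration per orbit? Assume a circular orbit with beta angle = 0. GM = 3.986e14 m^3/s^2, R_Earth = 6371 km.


r = 30166.0560 km
T = 869.0360 min
Eclipse fraction = arcsin(R_E/r)/pi = arcsin(6371.0000/30166.0560)/pi
= arcsin(0.2111976)/pi = 0.06773637
Eclipse duration = 0.06773637 * 869.0360 = 58.8653 min

58.8653 minutes


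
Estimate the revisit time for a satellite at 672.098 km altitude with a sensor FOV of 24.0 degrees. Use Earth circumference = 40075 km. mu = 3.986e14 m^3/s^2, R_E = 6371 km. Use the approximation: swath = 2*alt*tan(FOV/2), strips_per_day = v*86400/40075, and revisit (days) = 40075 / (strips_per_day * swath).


swath = 2*672.098*tan(0.2094395) = 285.7177 km
v = sqrt(mu/r) = 7522.9259 m/s = 7.5229 km/s
strips/day = v*86400/40075 = 7.5229*86400/40075 = 16.2191
coverage/day = strips * swath = 16.2191 * 285.7177 = 4634.0862 km
revisit = 40075 / 4634.0862 = 8.6479 days

8.6479 days


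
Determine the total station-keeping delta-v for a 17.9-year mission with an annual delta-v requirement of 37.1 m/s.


dV = rate * years = 37.1 * 17.9
dV = 664.0900 m/s

664.0900 m/s


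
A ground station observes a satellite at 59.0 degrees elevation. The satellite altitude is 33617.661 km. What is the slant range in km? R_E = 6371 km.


h = 33617.661 km, el = 59.0 deg
d = -R_E*sin(el) + sqrt((R_E*sin(el))^2 + 2*R_E*h + h^2)
d = -6371.0000*sin(1.0297) + sqrt((6371.0000*0.8571673)^2 + 2*6371.0000*33617.661 + 33617.661^2)
d = 34392.7953 km

34392.7953 km


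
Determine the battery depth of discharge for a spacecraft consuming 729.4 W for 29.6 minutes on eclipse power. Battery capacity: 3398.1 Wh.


E_used = P * t / 60 = 729.4 * 29.6 / 60 = 359.8373 Wh
DOD = E_used / E_total * 100 = 359.8373 / 3398.1 * 100
DOD = 10.5894 %

10.5894 %


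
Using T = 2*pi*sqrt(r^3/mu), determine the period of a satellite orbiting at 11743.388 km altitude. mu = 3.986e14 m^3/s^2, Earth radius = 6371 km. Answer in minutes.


r = 18114.3880 km = 1.8114388e+07 m
T = 2*pi*sqrt(r^3/mu) = 2*pi*sqrt(5.9438932e+21 / 3.986e14)
T = 24263.1241 s = 404.3854 min

404.3854 minutes


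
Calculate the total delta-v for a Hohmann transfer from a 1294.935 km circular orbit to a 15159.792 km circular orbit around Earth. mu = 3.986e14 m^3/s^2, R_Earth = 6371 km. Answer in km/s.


r1 = 7665.9350 km = 7.665935e+06 m
r2 = 21530.7920 km = 2.1530792e+07 m
dv1 = sqrt(mu/r1)*(sqrt(2*r2/(r1+r2)) - 1) = 1546.3307 m/s
dv2 = sqrt(mu/r2)*(1 - sqrt(2*r1/(r1+r2))) = 1184.7262 m/s
total dv = |dv1| + |dv2| = 1546.3307 + 1184.7262 = 2731.0568 m/s = 2.7311 km/s

2.7311 km/s


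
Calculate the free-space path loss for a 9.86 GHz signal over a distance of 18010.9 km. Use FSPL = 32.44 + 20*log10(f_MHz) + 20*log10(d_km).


f = 9.86 GHz = 9860.0000 MHz
d = 18010.9 km
FSPL = 32.44 + 20*log10(9860.0000) + 20*log10(18010.9)
FSPL = 32.44 + 79.8775 + 85.1107
FSPL = 197.4282 dB

197.4282 dB


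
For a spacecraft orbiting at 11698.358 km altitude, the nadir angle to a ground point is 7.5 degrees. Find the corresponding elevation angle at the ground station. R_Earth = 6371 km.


r = R_E + alt = 18069.3580 km
Law of sines in the satellite / Earth-center / ground-point triangle:
  sin(nadir)/R_E = sin(90 + el)/r  =>  cos(el) = (r/R_E)*sin(nadir)
cos(el) = (18069.3580 / 6371.0000) * sin(7.5 deg) = 0.3701969
el = arccos(0.3701969) = 68.2722 deg
(Earth-central angle = 90 - nadir - el = 14.2278 deg)

68.2722 degrees


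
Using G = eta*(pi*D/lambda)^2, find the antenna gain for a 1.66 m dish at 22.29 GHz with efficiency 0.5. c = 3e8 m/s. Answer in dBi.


lambda = c/f = 3e8 / 2.229e+10 = 0.01345895 m
G = eta*(pi*D/lambda)^2 = 0.5*(pi*1.66/0.01345895)^2
G = 75069.5052 (linear)
G = 10*log10(75069.5052) = 48.7546 dBi

48.7546 dBi


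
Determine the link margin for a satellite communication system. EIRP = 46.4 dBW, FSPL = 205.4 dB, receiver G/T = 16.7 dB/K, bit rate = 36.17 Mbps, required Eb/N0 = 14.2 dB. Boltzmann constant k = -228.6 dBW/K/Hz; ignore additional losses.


C/N0 = EIRP - FSPL + G/T - k = 46.4 - 205.4 + 16.7 - (-228.6)
C/N0 = 86.3000 dB-Hz
R_b = 36.17 Mbps = 3.617e+07 bps -> 10*log10(R_b) = 75.5835 dB-Hz
Eb/N0 = C/N0 - 10*log10(R_b) = 86.3000 - 75.5835 = 10.7165 dB
Margin = Eb/N0 - Eb/N0_req = 10.7165 - 14.2 = -3.4835 dB (negative margin: link does not close)

-3.4835 dB


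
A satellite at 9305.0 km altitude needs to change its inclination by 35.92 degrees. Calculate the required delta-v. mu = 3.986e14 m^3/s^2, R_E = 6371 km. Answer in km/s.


r = 15676.0000 km = 1.5676e+07 m
V = sqrt(mu/r) = 5042.5594 m/s
di = 35.92 deg = 0.6269223 rad
dV = 2*V*sin(di/2) = 2*5042.5594*sin(0.3134611)
dV = 3109.7762 m/s = 3.1098 km/s

3.1098 km/s


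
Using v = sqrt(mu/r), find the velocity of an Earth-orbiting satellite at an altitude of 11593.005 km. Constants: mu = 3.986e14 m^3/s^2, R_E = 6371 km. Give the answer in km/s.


r = R_E + alt = 6371.0 + 11593.005 = 17964.0050 km = 1.7964005e+07 m
v = sqrt(mu/r) = sqrt(3.986e14 / 1.7964005e+07) = 4710.5006 m/s = 4.7105 km/s

4.7105 km/s


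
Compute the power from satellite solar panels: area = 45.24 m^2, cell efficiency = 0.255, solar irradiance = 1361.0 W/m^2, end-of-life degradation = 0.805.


P = area * eta * S * degradation
P = 45.24 * 0.255 * 1361.0 * 0.805
P = 12639.1184 W

12639.1184 W


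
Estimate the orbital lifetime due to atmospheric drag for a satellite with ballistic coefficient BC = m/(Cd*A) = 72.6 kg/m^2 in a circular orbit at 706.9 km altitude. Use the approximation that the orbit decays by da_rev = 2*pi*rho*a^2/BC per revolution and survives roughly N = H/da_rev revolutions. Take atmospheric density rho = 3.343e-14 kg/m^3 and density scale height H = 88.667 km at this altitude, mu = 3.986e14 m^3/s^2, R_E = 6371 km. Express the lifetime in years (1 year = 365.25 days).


a = R_E + alt = 7077.9000 km = 7.0779e+06 m
da_rev = 2*pi*rho*a^2/BC = 2*pi*3.343e-14*(7.0779e+06)^2/72.6 = 0.144940071 m per revolution
N = H/da_rev = 88667.0000 m / 0.144940071 m = 611749.3907 revolutions
P = 2*pi*sqrt(a^3/mu) = 5926.0847 s
lifetime = N*P = 611749.3907 * 5926.0847 = 3.6252787e+09 s = 41959.2443 days
years = 41959.2443 / 365.25 = 114.8782 years

114.8782 years


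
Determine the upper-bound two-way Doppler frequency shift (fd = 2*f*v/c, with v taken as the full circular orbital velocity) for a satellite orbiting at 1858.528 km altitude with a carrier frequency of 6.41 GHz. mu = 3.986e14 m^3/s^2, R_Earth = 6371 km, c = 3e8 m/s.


r = 8.229528e+06 m
v = sqrt(mu/r) = 6959.5504 m/s (worst-case radial velocity)
f = 6.41 GHz = 6.41e+09 Hz
fd = 2*f*v/c = 2*6.41e+09*6959.5504/3.0e+08
fd = 297404.7866 Hz

297404.7866 Hz


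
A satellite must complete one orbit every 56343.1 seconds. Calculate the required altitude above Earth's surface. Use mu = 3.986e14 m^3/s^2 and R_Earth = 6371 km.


T = 56343.1 s
r = (mu*T^2/(4*pi^2))^(1/3) = (3.986e14 * 56343.1^2 / (4*pi^2))^(1/3)
r = 3.1765304e+07 m = 31765.3037 km
alt = r - R_E = 31765.3037 - 6371 = 25394.3037 km

25394.3037 km


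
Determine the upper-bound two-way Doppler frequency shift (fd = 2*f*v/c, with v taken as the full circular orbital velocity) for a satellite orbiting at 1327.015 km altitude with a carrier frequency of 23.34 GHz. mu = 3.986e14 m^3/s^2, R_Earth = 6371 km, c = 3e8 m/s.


r = 7.698015e+06 m
v = sqrt(mu/r) = 7195.8031 m/s (worst-case radial velocity)
f = 23.34 GHz = 2.334e+10 Hz
fd = 2*f*v/c = 2*2.334e+10*7195.8031/3.0e+08
fd = 1.119667e+06 Hz

1.1197e+06 Hz


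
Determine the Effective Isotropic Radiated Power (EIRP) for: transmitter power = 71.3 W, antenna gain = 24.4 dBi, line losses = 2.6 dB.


Pt = 71.3 W = 18.5309 dBW
EIRP = Pt_dBW + Gt - losses = 18.5309 + 24.4 - 2.6 = 40.3309 dBW

40.3309 dBW


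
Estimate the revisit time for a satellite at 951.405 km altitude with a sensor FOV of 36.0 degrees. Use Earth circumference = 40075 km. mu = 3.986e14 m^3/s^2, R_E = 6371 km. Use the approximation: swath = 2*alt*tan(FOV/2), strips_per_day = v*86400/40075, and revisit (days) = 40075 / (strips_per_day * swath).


swath = 2*951.405*tan(0.3141593) = 618.2604 km
v = sqrt(mu/r) = 7378.0531 m/s = 7.3781 km/s
strips/day = v*86400/40075 = 7.3781*86400/40075 = 15.9068
coverage/day = strips * swath = 15.9068 * 618.2604 = 9834.5264 km
revisit = 40075 / 9834.5264 = 4.0749 days

4.0749 days


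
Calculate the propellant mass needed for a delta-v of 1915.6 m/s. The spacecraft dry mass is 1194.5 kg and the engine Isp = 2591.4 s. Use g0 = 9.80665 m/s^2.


ve = Isp * g0 = 2591.4 * 9.80665 = 25412.952810 m/s
mass ratio = exp(dv/ve) = exp(1915.6/25412.952810) = 1.07829262
m_prop = m_dry * (mr - 1) = 1194.5 * (1.07829262 - 1)
m_prop = 93.5205 kg

93.5205 kg


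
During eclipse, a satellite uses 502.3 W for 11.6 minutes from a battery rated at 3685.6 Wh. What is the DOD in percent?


E_used = P * t / 60 = 502.3 * 11.6 / 60 = 97.1113 Wh
DOD = E_used / E_total * 100 = 97.1113 / 3685.6 * 100
DOD = 2.6349 %

2.6349 %


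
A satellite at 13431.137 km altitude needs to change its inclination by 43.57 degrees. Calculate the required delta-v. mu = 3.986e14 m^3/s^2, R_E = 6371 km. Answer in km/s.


r = 19802.1370 km = 1.9802137e+07 m
V = sqrt(mu/r) = 4486.5511 m/s
di = 43.57 deg = 0.76044 rad
dV = 2*V*sin(di/2) = 2*4486.5511*sin(0.38022)
dV = 3330.1403 m/s = 3.3301 km/s

3.3301 km/s


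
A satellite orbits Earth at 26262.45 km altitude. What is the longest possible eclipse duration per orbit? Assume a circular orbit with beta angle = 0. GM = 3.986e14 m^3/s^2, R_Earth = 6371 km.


r = 32633.4500 km
T = 977.8100 min
Eclipse fraction = arcsin(R_E/r)/pi = arcsin(6371.0000/32633.4500)/pi
= arcsin(0.1952291)/pi = 0.06254505
Eclipse duration = 0.06254505 * 977.8100 = 61.1572 min

61.1572 minutes


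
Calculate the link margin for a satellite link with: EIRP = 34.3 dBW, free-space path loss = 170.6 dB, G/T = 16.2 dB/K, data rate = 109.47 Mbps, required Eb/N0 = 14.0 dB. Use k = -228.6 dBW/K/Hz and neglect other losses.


C/N0 = EIRP - FSPL + G/T - k = 34.3 - 170.6 + 16.2 - (-228.6)
C/N0 = 108.5000 dB-Hz
R_b = 109.47 Mbps = 1.0947e+08 bps -> 10*log10(R_b) = 80.3930 dB-Hz
Eb/N0 = C/N0 - 10*log10(R_b) = 108.5000 - 80.3930 = 28.1070 dB
Margin = Eb/N0 - Eb/N0_req = 28.1070 - 14.0 = 14.1070 dB (link closes)

14.1070 dB


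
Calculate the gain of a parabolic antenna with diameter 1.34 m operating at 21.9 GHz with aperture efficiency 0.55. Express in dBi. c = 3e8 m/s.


lambda = c/f = 3e8 / 2.19e+10 = 0.01369863 m
G = eta*(pi*D/lambda)^2 = 0.55*(pi*1.34/0.01369863)^2
G = 51941.8904 (linear)
G = 10*log10(51941.8904) = 47.1552 dBi

47.1552 dBi


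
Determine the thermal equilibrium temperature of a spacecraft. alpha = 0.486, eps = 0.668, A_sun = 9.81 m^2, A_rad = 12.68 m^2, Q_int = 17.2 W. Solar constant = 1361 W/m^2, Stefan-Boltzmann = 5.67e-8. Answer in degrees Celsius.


Numerator = alpha*S*A_sun + Q_int = 0.486*1361*9.81 + 17.2 = 6505.9853 W
Denominator = eps*sigma*A_rad = 0.668*5.67e-8*12.68 = 4.8026261e-07 W/K^4
T^4 = 1.3546725e+10 K^4
T = 341.1604 K = 68.0104 C

68.0104 degrees Celsius


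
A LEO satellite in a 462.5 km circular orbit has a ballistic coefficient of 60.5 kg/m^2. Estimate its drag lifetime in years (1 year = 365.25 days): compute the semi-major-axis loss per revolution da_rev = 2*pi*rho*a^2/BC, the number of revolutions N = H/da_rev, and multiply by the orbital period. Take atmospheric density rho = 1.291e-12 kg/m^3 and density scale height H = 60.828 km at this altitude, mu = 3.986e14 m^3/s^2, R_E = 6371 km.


a = R_E + alt = 6833.5000 km = 6.8335e+06 m
da_rev = 2*pi*rho*a^2/BC = 2*pi*1.291e-12*(6.8335e+06)^2/60.5 = 6.260905 m per revolution
N = H/da_rev = 60828.0000 m / 6.260905 m = 9715.5279 revolutions
P = 2*pi*sqrt(a^3/mu) = 5621.8081 s
lifetime = N*P = 9715.5279 * 5621.8081 = 5.4618834e+07 s = 632.1624 days
years = 632.1624 / 365.25 = 1.7308 years

1.7308 years


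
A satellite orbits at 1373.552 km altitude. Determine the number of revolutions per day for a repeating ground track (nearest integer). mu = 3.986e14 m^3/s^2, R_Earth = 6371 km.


r = 7.744552e+06 m
T = 2*pi*sqrt(r^3/mu) = 6782.7478 s = 113.0458 min
revs/day = 1440 / 113.0458 = 12.7382
Rounded: 13 revolutions per day

13 revolutions per day


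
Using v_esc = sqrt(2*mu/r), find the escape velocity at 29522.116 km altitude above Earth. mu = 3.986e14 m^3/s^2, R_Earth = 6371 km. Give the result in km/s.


r = 6371.0 + 29522.116 = 35893.1160 km = 3.5893116e+07 m
v_esc = sqrt(2*mu/r) = sqrt(2*3.986e14 / 3.5893116e+07)
v_esc = 4712.7897 m/s = 4.7128 km/s

4.7128 km/s


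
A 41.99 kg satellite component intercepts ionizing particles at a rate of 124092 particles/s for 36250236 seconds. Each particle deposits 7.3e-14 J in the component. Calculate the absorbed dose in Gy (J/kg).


Total energy deposited = rate * time * E_per
  = 124092 * 36250236 * 7.3e-14 = 0.3283806 J
Dose = E_total / mass = 0.3283806 / 41.99
Dose = 0.007820448 Gy

0.0078 Gy


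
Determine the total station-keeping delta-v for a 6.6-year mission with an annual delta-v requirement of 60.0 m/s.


dV = rate * years = 60.0 * 6.6
dV = 396.0000 m/s

396.0000 m/s


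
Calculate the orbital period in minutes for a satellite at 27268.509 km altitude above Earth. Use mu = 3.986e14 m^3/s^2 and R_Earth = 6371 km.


r = 33639.5090 km = 3.3639509e+07 m
T = 2*pi*sqrt(r^3/mu) = 2*pi*sqrt(3.8067026e+22 / 3.986e14)
T = 61402.4491 s = 1023.3742 min

1023.3742 minutes


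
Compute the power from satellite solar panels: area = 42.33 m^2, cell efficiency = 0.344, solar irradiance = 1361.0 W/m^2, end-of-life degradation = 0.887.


P = area * eta * S * degradation
P = 42.33 * 0.344 * 1361.0 * 0.887
P = 17578.7689 W

17578.7689 W


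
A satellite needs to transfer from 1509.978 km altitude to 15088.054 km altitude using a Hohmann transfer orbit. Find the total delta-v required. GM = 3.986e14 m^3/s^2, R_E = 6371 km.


r1 = 7880.9780 km = 7.880978e+06 m
r2 = 21459.0540 km = 2.1459054e+07 m
dv1 = sqrt(mu/r1)*(sqrt(2*r2/(r1+r2)) - 1) = 1489.6043 m/s
dv2 = sqrt(mu/r2)*(1 - sqrt(2*r1/(r1+r2))) = 1150.9456 m/s
total dv = |dv1| + |dv2| = 1489.6043 + 1150.9456 = 2640.5500 m/s = 2.6405 km/s

2.6405 km/s


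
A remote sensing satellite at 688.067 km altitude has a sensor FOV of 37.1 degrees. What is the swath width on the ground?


FOV = 37.1 deg = 0.6475172 rad
swath = 2 * alt * tan(FOV/2) = 2 * 688.067 * tan(0.3237586)
swath = 2 * 688.067 * 0.335566
swath = 461.7837 km

461.7837 km


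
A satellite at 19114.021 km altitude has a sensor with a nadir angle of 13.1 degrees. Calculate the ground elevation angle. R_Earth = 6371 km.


r = R_E + alt = 25485.0210 km
Law of sines in the satellite / Earth-center / ground-point triangle:
  sin(nadir)/R_E = sin(90 + el)/r  =>  cos(el) = (r/R_E)*sin(nadir)
cos(el) = (25485.0210 / 6371.0000) * sin(13.1 deg) = 0.9066416
el = arccos(0.9066416) = 24.9547 deg
(Earth-central angle = 90 - nadir - el = 51.9453 deg)

24.9547 degrees


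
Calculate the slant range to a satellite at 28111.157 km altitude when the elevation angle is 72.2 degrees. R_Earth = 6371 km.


h = 28111.157 km, el = 72.2 deg
d = -R_E*sin(el) + sqrt((R_E*sin(el))^2 + 2*R_E*h + h^2)
d = -6371.0000*sin(1.2601) + sqrt((6371.0000*0.9521294)^2 + 2*6371.0000*28111.157 + 28111.157^2)
d = 28361.0960 km

28361.0960 km


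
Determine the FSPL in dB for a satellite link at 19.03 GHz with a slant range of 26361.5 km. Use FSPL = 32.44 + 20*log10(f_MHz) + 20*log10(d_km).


f = 19.03 GHz = 19030.0000 MHz
d = 26361.5 km
FSPL = 32.44 + 20*log10(19030.0000) + 20*log10(26361.5)
FSPL = 32.44 + 85.5888 + 88.4194
FSPL = 206.4482 dB

206.4482 dB


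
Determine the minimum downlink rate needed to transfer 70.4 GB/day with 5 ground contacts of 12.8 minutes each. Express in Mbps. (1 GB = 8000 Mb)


total contact time = 5 * 12.8 * 60 = 3840.0000 s
data = 70.4 GB = 563200.0000 Mb
rate = 563200.0000 / 3840.0000 = 146.6667 Mbps

146.6667 Mbps


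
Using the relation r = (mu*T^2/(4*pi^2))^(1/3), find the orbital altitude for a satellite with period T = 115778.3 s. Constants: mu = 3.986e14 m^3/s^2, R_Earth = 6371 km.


T = 115778.3 s
r = (mu*T^2/(4*pi^2))^(1/3) = (3.986e14 * 115778.3^2 / (4*pi^2))^(1/3)
r = 5.1342534e+07 m = 51342.5339 km
alt = r - R_E = 51342.5339 - 6371 = 44971.5339 km

44971.5339 km


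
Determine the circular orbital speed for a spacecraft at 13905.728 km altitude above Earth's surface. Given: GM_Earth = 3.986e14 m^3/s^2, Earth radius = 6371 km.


r = R_E + alt = 6371.0 + 13905.728 = 20276.7280 km = 2.0276728e+07 m
v = sqrt(mu/r) = sqrt(3.986e14 / 2.0276728e+07) = 4433.7348 m/s = 4.4337 km/s

4.4337 km/s
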